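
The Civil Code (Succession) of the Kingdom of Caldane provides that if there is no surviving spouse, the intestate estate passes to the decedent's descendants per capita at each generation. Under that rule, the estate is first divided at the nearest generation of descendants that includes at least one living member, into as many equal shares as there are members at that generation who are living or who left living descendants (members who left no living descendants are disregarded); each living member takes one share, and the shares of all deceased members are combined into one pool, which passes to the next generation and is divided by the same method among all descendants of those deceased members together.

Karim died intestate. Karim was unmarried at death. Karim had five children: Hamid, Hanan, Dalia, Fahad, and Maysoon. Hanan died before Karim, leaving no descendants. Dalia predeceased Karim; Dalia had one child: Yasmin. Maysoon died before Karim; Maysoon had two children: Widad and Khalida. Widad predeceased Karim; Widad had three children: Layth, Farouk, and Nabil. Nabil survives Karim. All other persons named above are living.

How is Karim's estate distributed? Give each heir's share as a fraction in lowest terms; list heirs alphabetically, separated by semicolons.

Fahad 1/4; Farouk 1/18; Hamid 1/4; Khalida 1/6; Layth 1/18; Nabil 1/18; Yasmin 1/6

There is no surviving spouse, so the entire estate passes to Karim's descendants per capita at each generation.
At generation 1 (Hamid, Dalia, Fahad, Maysoon) there are 4 shares of (1)/4 = 1/4 each.
Living: Hamid and Fahad — each takes 1/4.
Deceased: Dalia and Maysoon. Their combined 1/2 is pooled and carried to generation 2.
At generation 2 (Yasmin, Widad, Khalida) there are 3 shares of (1/2)/3 = 1/6 each.
Living: Yasmin and Khalida — each takes 1/6.
Deceased: Widad. That 1/6 share is carried to generation 3.
At generation 3 (Layth, Farouk, Nabil) there are 3 shares of (1/6)/3 = 1/18 each.
Living: Layth, Farouk, and Nabil — each takes 1/18.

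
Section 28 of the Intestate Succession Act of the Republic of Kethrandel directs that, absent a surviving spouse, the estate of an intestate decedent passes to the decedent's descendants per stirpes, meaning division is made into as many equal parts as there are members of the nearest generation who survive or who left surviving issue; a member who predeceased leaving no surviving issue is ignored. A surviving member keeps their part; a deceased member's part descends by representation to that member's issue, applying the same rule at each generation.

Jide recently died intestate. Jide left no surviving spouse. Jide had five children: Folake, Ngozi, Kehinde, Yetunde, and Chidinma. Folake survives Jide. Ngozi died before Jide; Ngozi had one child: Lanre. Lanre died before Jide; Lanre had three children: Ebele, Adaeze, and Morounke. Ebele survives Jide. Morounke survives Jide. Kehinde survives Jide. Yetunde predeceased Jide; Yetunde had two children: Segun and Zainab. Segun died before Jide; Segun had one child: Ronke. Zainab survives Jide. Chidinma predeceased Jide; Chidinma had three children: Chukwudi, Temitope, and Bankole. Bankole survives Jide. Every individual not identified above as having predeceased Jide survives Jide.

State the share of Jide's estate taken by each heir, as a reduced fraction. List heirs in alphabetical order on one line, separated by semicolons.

There is no surviving spouse, so the entire estate passes to Jide's descendants per stirpes.
The estate is divided into 5 equal shares of 1/5 among Folake, Ngozi, Kehinde, Yetunde, Chidinma.
Folake is living and takes 1/5.
Ngozi predeceased; the 1/5 allotted to Ngozi's branch passes to Ngozi's issue by representation.
Lanre's line is the sole branch at this level, so the full 1/5 passes to Lanre's issue by representation.
The 1/5 is divided into 3 equal shares of 1/15 among Ebele, Adaeze, Morounke.
Ebele is living and takes 1/15.
Adaeze is living and takes 1/15.
Morounke is living and takes 1/15.
Kehinde is living and takes 1/5.
Yetunde predeceased; the 1/5 allotted to Yetunde's branch passes to Yetunde's issue by representation.
The 1/5 is divided into 2 equal shares of 1/10 among Segun, Zainab.
Segun predeceased; the 1/10 allotted to Segun's branch passes to Segun's issue by representation.
Ronke is the sole taker at this level and receives the full 1/10.
Zainab is living and takes 1/10.
Chidinma predeceased; the 1/5 allotted to Chidinma's branch passes to Chidinma's issue by representation.
The 1/5 is divided into 3 equal shares of 1/15 among Chukwudi, Temitope, Bankole.
Chukwudi is living and takes 1/15.
Temitope is living and takes 1/15.
Bankole is living and takes 1/15.

Adaeze 1/15; Bankole 1/15; Chukwudi 1/15; Ebele 1/15; Folake 1/5; Kehinde 1/5; Morounke 1/15; Ronke 1/10; Temitope 1/15; Zainab 1/10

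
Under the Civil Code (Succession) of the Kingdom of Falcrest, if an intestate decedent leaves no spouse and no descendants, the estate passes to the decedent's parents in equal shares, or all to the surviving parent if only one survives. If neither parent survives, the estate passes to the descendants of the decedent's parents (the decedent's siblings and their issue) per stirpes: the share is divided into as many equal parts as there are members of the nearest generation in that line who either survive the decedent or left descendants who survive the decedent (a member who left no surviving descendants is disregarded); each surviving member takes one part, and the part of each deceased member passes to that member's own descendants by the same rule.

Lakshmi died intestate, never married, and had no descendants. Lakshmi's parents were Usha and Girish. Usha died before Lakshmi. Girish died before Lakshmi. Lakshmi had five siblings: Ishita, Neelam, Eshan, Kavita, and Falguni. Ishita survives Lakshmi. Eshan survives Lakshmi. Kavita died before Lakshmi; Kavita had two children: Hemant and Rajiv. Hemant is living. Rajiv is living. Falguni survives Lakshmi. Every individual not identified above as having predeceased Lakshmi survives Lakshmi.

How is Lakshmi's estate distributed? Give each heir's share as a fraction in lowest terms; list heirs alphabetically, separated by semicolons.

Neither parent survives and there are no descendants, so the estate passes to Lakshmi's siblings and their issue per stirpes.
The estate is divided into 5 equal shares of 1/5 among Ishita, Neelam, Eshan, Kavita, Falguni.
Ishita is living and takes 1/5.
Neelam is living and takes 1/5.
Eshan is living and takes 1/5.
Kavita predeceased; the 1/5 allotted to Kavita's branch passes to Kavita's issue by representation.
The 1/5 is divided into 2 equal shares of 1/10 among Hemant, Rajiv.
Hemant is living and takes 1/10.
Rajiv is living and takes 1/10.
Falguni is living and takes 1/5.

Eshan 1/5; Falguni 1/5; Hemant 1/10; Ishita 1/5; Neelam 1/5; Rajiv 1/10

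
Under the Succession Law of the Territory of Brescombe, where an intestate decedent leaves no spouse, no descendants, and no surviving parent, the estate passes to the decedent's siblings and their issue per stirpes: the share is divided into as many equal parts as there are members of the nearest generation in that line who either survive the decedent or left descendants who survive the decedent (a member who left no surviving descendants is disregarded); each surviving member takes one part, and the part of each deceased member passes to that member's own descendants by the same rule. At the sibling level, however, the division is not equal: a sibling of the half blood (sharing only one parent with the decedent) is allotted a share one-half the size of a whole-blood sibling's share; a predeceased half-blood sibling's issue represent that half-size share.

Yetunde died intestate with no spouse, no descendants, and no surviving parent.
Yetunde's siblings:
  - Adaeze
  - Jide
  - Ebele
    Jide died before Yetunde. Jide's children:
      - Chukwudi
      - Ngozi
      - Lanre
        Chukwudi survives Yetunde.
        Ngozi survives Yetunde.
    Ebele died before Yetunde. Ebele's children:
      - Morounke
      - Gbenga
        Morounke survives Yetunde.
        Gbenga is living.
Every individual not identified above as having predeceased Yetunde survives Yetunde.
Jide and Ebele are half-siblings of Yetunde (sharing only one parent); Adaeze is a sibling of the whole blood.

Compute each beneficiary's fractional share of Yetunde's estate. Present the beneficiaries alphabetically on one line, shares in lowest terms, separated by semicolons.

Adaeze 1/2; Chukwudi 1/12; Gbenga 1/8; Lanre 1/12; Morounke 1/8; Ngozi 1/12

No spouse, descendants, or parent survives, so the estate passes to Yetunde's siblings per stirpes.
Half-blood siblings count for one-half the weight of whole-blood siblings at the initial division.
Dividing 1 in proportion to weights (total weight 2): Adaeze (weight 1) → 1/2; Jide (weight 1/2) → 1/4; Ebele (weight 1/2) → 1/4.
Adaeze is living and takes 1/2.
Jide predeceased; the 1/4 allotted to Jide's branch passes to Jide's issue by representation.
The 1/4 is divided into 3 equal shares of 1/12 among Chukwudi, Ngozi, Lanre.
Chukwudi is living and takes 1/12.
Ngozi is living and takes 1/12.
Lanre is living and takes 1/12.
Ebele predeceased; the 1/4 allotted to Ebele's branch passes to Ebele's issue by representation.
The 1/4 is divided into 2 equal shares of 1/8 among Morounke, Gbenga.
Morounke is living and takes 1/8.
Gbenga is living and takes 1/8.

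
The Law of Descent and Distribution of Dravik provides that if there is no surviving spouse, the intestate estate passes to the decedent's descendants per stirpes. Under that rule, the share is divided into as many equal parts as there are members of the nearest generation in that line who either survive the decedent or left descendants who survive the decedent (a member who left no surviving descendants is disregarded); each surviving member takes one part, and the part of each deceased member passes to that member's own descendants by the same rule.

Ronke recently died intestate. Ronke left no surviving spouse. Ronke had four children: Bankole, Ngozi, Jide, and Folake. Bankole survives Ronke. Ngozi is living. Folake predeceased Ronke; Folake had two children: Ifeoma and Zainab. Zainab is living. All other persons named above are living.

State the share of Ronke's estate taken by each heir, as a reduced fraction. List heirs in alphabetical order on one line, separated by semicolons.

There is no surviving spouse, so the entire estate passes to Ronke's descendants per stirpes.
The estate is divided into 4 equal shares of 1/4 among Bankole, Ngozi, Jide, Folake.
Bankole is living and takes 1/4.
Ngozi is living and takes 1/4.
Jide is living and takes 1/4.
Folake predeceased; the 1/4 allotted to Folake's branch passes to Folake's issue by representation.
The 1/4 is divided into 2 equal shares of 1/8 among Ifeoma, Zainab.
Ifeoma is living and takes 1/8.
Zainab is living and takes 1/8.

Bankole 1/4; Ifeoma 1/8; Jide 1/4; Ngozi 1/4; Zainab 1/8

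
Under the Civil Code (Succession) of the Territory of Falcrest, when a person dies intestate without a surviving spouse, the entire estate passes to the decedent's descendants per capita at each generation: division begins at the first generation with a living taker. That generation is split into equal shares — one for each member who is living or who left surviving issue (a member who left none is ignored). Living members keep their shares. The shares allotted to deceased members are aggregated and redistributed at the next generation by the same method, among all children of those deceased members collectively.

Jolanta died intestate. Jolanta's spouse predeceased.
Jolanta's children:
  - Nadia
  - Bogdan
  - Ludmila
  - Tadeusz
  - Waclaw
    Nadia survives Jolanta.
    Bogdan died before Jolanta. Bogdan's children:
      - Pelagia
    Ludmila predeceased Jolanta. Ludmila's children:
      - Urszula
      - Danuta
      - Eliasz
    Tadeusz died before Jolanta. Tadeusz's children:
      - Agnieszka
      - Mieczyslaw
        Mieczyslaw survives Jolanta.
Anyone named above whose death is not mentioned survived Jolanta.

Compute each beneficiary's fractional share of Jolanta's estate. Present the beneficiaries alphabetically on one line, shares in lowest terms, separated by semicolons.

There is no surviving spouse, so the entire estate passes to Jolanta's descendants per capita at each generation.
At generation 1 (Nadia, Bogdan, Ludmila, Tadeusz, Waclaw) there are 5 shares of (1)/5 = 1/5 each.
Living: Nadia and Waclaw — each takes 1/5.
Deceased: Bogdan, Ludmila, and Tadeusz. Their combined 3/5 is pooled and carried to generation 2.
At generation 2 (Pelagia, Urszula, Danuta, Eliasz, Agnieszka, Mieczyslaw) there are 6 shares of (3/5)/6 = 1/10 each.
Living: Pelagia, Urszula, Danuta, Eliasz, Agnieszka, and Mieczyslaw — each takes 1/10.

Agnieszka 1/10; Danuta 1/10; Eliasz 1/10; Mieczyslaw 1/10; Nadia 1/5; Pelagia 1/10; Urszula 1/10; Waclaw 1/5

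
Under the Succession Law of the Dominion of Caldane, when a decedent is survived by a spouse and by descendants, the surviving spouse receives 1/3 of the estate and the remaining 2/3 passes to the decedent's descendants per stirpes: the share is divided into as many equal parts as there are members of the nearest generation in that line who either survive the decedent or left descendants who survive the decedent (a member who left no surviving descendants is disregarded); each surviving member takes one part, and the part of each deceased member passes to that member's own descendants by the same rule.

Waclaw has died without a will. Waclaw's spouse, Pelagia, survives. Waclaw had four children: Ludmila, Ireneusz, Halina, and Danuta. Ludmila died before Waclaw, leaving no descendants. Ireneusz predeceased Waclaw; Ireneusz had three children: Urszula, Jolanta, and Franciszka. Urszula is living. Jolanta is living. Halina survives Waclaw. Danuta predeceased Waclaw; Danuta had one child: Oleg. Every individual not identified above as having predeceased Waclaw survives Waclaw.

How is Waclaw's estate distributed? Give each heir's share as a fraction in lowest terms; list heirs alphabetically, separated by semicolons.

Franciszka 2/27; Halina 2/9; Jolanta 2/27; Oleg 2/9; Pelagia 1/3; Urszula 2/27

Pelagia, as surviving spouse, takes 1/3.
The remaining 2/3 passes to Waclaw's descendants per stirpes.
Ludmila left no surviving issue, so that branch lapses and is disregarded.
The 2/3 is divided into 3 equal shares of 2/9 among Ireneusz, Halina, Danuta.
Ireneusz predeceased; the 2/9 allotted to Ireneusz's branch passes to Ireneusz's issue by representation.
The 2/9 is divided into 3 equal shares of 2/27 among Urszula, Jolanta, Franciszka.
Urszula is living and takes 2/27.
Jolanta is living and takes 2/27.
Franciszka is living and takes 2/27.
Halina is living and takes 2/9.
Danuta predeceased; the 2/9 allotted to Danuta's branch passes to Danuta's issue by representation.
Oleg is the sole taker at this level and receives the full 2/9.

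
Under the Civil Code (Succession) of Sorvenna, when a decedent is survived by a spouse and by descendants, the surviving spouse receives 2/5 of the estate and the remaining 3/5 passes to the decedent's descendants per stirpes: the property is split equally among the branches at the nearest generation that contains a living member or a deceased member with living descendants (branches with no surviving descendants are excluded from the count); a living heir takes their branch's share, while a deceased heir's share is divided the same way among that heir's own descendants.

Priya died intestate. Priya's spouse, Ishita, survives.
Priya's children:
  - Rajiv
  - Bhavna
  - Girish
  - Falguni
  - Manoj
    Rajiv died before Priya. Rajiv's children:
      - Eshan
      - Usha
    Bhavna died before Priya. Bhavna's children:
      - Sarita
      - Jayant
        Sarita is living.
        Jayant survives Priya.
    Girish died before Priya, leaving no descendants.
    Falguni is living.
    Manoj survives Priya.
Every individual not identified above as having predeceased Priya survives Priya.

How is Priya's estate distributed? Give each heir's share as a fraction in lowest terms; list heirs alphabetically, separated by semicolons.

Ishita, as surviving spouse, takes 2/5.
The remaining 3/5 passes to Priya's descendants per stirpes.
Girish left no surviving issue, so that branch lapses and is disregarded.
The 3/5 is divided into 4 equal shares of 3/20 among Rajiv, Bhavna, Falguni, Manoj.
Rajiv predeceased; the 3/20 allotted to Rajiv's branch passes to Rajiv's issue by representation.
The 3/20 is divided into 2 equal shares of 3/40 among Eshan, Usha.
Eshan is living and takes 3/40.
Usha is living and takes 3/40.
Bhavna predeceased; the 3/20 allotted to Bhavna's branch passes to Bhavna's issue by representation.
The 3/20 is divided into 2 equal shares of 3/40 among Sarita, Jayant.
Sarita is living and takes 3/40.
Jayant is living and takes 3/40.
Falguni is living and takes 3/20.
Manoj is living and takes 3/20.

Eshan 3/40; Falguni 3/20; Ishita 2/5; Jayant 3/40; Manoj 3/20; Sarita 3/40; Usha 3/40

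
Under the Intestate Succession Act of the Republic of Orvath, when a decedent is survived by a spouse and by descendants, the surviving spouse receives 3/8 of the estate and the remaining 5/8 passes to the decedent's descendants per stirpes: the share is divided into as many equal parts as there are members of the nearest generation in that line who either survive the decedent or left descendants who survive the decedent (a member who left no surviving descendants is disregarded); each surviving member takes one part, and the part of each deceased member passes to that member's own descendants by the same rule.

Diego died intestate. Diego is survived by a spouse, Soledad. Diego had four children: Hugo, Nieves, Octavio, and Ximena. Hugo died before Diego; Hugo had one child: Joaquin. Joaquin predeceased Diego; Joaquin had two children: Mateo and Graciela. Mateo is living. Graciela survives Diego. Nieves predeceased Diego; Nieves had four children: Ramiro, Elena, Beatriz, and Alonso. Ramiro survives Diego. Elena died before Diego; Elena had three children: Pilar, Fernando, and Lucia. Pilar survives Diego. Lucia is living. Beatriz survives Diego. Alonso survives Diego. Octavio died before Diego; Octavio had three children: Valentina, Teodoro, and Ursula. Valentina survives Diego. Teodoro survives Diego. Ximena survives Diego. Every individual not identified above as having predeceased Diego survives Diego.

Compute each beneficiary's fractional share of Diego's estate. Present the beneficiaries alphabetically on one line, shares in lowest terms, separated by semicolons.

Alonso 5/128; Beatriz 5/128; Fernando 5/384; Graciela 5/64; Lucia 5/384; Mateo 5/64; Pilar 5/384; Ramiro 5/128; Soledad 3/8; Teodoro 5/96; Ursula 5/96; Valentina 5/96; Ximena 5/32

Soledad, as surviving spouse, takes 3/8.
The remaining 5/8 passes to Diego's descendants per stirpes.
The 5/8 is divided into 4 equal shares of 5/32 among Hugo, Nieves, Octavio, Ximena.
Hugo predeceased; the 5/32 allotted to Hugo's branch passes to Hugo's issue by representation.
Joaquin's line is the sole branch at this level, so the full 5/32 passes to Joaquin's issue by representation.
The 5/32 is divided into 2 equal shares of 5/64 among Mateo, Graciela.
Mateo is living and takes 5/64.
Graciela is living and takes 5/64.
Nieves predeceased; the 5/32 allotted to Nieves's branch passes to Nieves's issue by representation.
The 5/32 is divided into 4 equal shares of 5/128 among Ramiro, Elena, Beatriz, Alonso.
Ramiro is living and takes 5/128.
Elena predeceased; the 5/128 allotted to Elena's branch passes to Elena's issue by representation.
The 5/128 is divided into 3 equal shares of 5/384 among Pilar, Fernando, Lucia.
Pilar is living and takes 5/384.
Fernando is living and takes 5/384.
Lucia is living and takes 5/384.
Beatriz is living and takes 5/128.
Alonso is living and takes 5/128.
Octavio predeceased; the 5/32 allotted to Octavio's branch passes to Octavio's issue by representation.
The 5/32 is divided into 3 equal shares of 5/96 among Valentina, Teodoro, Ursula.
Valentina is living and takes 5/96.
Teodoro is living and takes 5/96.
Ursula is living and takes 5/96.
Ximena is living and takes 5/32.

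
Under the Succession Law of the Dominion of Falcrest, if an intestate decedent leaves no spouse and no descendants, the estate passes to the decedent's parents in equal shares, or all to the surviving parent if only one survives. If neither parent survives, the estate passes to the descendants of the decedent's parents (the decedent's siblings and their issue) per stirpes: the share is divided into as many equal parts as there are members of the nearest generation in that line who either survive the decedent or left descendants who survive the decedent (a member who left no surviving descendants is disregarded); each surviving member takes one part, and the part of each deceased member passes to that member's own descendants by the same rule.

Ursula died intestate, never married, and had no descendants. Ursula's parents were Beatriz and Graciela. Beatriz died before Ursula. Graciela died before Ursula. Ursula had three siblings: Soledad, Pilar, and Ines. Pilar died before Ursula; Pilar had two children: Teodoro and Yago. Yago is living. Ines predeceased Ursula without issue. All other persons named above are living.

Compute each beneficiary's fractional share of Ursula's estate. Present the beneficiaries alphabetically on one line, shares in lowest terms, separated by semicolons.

Soledad 1/2; Teodoro 1/4; Yago 1/4

Neither parent survives and there are no descendants, so the estate passes to Ursula's siblings and their issue per stirpes.
Ines left no surviving issue, so that branch lapses and is disregarded.
The estate is divided into 2 equal shares of 1/2 among Soledad, Pilar.
Soledad is living and takes 1/2.
Pilar predeceased; the 1/2 allotted to Pilar's branch passes to Pilar's issue by representation.
The 1/2 is divided into 2 equal shares of 1/4 among Teodoro, Yago.
Teodoro is living and takes 1/4.
Yago is living and takes 1/4.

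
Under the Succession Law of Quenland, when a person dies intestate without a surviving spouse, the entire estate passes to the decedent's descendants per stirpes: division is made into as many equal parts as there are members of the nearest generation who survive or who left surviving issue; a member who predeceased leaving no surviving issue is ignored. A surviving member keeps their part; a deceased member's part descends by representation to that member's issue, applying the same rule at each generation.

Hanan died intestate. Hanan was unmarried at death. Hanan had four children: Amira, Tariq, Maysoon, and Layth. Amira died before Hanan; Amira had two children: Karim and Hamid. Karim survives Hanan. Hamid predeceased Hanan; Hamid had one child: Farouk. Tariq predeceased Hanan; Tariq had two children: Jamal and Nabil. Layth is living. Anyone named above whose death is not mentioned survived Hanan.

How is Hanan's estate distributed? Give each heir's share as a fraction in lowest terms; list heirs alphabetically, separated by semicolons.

There is no surviving spouse, so the entire estate passes to Hanan's descendants per stirpes.
The estate is divided into 4 equal shares of 1/4 among Amira, Tariq, Maysoon, Layth.
Amira predeceased; the 1/4 allotted to Amira's branch passes to Amira's issue by representation.
The 1/4 is divided into 2 equal shares of 1/8 among Karim, Hamid.
Karim is living and takes 1/8.
Hamid predeceased; the 1/8 allotted to Hamid's branch passes to Hamid's issue by representation.
Farouk is the sole taker at this level and receives the full 1/8.
Tariq predeceased; the 1/4 allotted to Tariq's branch passes to Tariq's issue by representation.
The 1/4 is divided into 2 equal shares of 1/8 among Jamal, Nabil.
Jamal is living and takes 1/8.
Nabil is living and takes 1/8.
Maysoon is living and takes 1/4.
Layth is living and takes 1/4.

Farouk 1/8; Jamal 1/8; Karim 1/8; Layth 1/4; Maysoon 1/4; Nabil 1/8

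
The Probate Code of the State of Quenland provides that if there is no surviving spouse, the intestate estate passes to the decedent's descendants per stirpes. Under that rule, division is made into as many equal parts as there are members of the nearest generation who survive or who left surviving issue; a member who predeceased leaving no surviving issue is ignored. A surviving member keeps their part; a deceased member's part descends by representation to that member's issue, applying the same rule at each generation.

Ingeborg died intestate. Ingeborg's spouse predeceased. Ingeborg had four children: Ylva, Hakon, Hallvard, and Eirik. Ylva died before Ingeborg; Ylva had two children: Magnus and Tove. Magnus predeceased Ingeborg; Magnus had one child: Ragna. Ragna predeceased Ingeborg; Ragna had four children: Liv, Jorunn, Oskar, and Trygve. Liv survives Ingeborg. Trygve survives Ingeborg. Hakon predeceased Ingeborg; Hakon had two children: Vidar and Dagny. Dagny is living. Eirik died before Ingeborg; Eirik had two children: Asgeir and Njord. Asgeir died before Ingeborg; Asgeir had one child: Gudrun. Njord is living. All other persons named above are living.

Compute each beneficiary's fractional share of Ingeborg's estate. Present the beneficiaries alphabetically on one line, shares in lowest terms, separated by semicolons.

Dagny 1/8; Gudrun 1/8; Hallvard 1/4; Jorunn 1/32; Liv 1/32; Njord 1/8; Oskar 1/32; Tove 1/8; Trygve 1/32; Vidar 1/8

There is no surviving spouse, so the entire estate passes to Ingeborg's descendants per stirpes.
The estate is divided into 4 equal shares of 1/4 among Ylva, Hakon, Hallvard, Eirik.
Ylva predeceased; the 1/4 allotted to Ylva's branch passes to Ylva's issue by representation.
The 1/4 is divided into 2 equal shares of 1/8 among Magnus, Tove.
Magnus predeceased; the 1/8 allotted to Magnus's branch passes to Magnus's issue by representation.
Ragna's line is the sole branch at this level, so the full 1/8 passes to Ragna's issue by representation.
The 1/8 is divided into 4 equal shares of 1/32 among Liv, Jorunn, Oskar, Trygve.
Liv is living and takes 1/32.
Jorunn is living and takes 1/32.
Oskar is living and takes 1/32.
Trygve is living and takes 1/32.
Tove is living and takes 1/8.
Hakon predeceased; the 1/4 allotted to Hakon's branch passes to Hakon's issue by representation.
The 1/4 is divided into 2 equal shares of 1/8 among Vidar, Dagny.
Vidar is living and takes 1/8.
Dagny is living and takes 1/8.
Hallvard is living and takes 1/4.
Eirik predeceased; the 1/4 allotted to Eirik's branch passes to Eirik's issue by representation.
The 1/4 is divided into 2 equal shares of 1/8 among Asgeir, Njord.
Asgeir predeceased; the 1/8 allotted to Asgeir's branch passes to Asgeir's issue by representation.
Gudrun is the sole taker at this level and receives the full 1/8.
Njord is living and takes 1/8.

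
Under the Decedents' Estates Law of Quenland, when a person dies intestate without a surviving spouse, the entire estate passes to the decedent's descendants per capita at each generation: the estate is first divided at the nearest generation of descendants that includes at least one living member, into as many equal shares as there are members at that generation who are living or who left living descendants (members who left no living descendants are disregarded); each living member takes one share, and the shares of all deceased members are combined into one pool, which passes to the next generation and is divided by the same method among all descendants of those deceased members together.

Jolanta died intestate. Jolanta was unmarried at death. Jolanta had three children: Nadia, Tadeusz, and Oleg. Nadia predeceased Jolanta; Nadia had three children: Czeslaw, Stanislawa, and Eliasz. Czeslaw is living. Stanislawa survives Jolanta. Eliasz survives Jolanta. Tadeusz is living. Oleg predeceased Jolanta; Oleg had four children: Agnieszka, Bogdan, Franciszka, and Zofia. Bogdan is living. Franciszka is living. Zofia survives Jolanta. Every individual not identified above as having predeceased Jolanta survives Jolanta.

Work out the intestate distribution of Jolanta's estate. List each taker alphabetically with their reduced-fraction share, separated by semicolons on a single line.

There is no surviving spouse, so the entire estate passes to Jolanta's descendants per capita at each generation.
At generation 1 (Nadia, Tadeusz, Oleg) there are 3 shares of (1)/3 = 1/3 each.
Living: Tadeusz — each takes 1/3.
Deceased: Nadia and Oleg. Their combined 2/3 is pooled and carried to generation 2.
At generation 2 (Czeslaw, Stanislawa, Eliasz, Agnieszka, Bogdan, Franciszka, Zofia) there are 7 shares of (2/3)/7 = 2/21 each.
Living: Czeslaw, Stanislawa, Eliasz, Agnieszka, Bogdan, Franciszka, and Zofia — each takes 2/21.

Agnieszka 2/21; Bogdan 2/21; Czeslaw 2/21; Eliasz 2/21; Franciszka 2/21; Stanislawa 2/21; Tadeusz 1/3; Zofia 2/21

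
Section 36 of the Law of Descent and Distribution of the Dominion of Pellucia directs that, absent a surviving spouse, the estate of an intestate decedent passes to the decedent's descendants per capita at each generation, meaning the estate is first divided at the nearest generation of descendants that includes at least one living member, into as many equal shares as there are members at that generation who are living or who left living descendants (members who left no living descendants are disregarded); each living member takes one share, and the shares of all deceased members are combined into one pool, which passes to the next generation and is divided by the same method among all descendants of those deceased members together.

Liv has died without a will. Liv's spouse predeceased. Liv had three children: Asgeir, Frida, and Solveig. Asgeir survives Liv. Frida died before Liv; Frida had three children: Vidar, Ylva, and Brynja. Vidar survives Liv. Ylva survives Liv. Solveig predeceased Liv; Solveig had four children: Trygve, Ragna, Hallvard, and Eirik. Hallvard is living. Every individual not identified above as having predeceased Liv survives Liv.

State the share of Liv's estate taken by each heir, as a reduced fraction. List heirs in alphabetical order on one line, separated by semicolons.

There is no surviving spouse, so the entire estate passes to Liv's descendants per capita at each generation.
At generation 1 (Asgeir, Frida, Solveig) there are 3 shares of (1)/3 = 1/3 each.
Living: Asgeir — each takes 1/3.
Deceased: Frida and Solveig. Their combined 2/3 is pooled and carried to generation 2.
At generation 2 (Vidar, Ylva, Brynja, Trygve, Ragna, Hallvard, Eirik) there are 7 shares of (2/3)/7 = 2/21 each.
Living: Vidar, Ylva, Brynja, Trygve, Ragna, Hallvard, and Eirik — each takes 2/21.

Asgeir 1/3; Brynja 2/21; Eirik 2/21; Hallvard 2/21; Ragna 2/21; Trygve 2/21; Vidar 2/21; Ylva 2/21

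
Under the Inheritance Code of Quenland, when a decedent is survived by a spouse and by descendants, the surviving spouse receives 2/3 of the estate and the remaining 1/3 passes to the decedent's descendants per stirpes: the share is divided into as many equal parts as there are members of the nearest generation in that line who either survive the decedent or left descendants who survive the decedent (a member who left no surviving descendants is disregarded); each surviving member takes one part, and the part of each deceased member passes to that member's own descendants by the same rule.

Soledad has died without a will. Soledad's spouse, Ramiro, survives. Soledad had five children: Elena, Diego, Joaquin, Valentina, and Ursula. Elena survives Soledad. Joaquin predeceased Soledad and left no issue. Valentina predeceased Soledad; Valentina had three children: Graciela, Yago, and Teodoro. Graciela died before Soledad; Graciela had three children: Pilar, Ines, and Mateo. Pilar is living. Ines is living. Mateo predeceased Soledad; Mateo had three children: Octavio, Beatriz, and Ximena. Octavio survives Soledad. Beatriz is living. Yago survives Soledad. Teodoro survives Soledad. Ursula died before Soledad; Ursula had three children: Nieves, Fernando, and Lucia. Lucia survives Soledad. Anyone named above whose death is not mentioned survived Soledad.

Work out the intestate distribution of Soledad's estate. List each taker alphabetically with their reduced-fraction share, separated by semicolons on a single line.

Ramiro, as surviving spouse, takes 2/3.
The remaining 1/3 passes to Soledad's descendants per stirpes.
Joaquin left no surviving issue, so that branch lapses and is disregarded.
The 1/3 is divided into 4 equal shares of 1/12 among Elena, Diego, Valentina, Ursula.
Elena is living and takes 1/12.
Diego is living and takes 1/12.
Valentina predeceased; the 1/12 allotted to Valentina's branch passes to Valentina's issue by representation.
The 1/12 is divided into 3 equal shares of 1/36 among Graciela, Yago, Teodoro.
Graciela predeceased; the 1/36 allotted to Graciela's branch passes to Graciela's issue by representation.
The 1/36 is divided into 3 equal shares of 1/108 among Pilar, Ines, Mateo.
Pilar is living and takes 1/108.
Ines is living and takes 1/108.
Mateo predeceased; the 1/108 allotted to Mateo's branch passes to Mateo's issue by representation.
The 1/108 is divided into 3 equal shares of 1/324 among Octavio, Beatriz, Ximena.
Octavio is living and takes 1/324.
Beatriz is living and takes 1/324.
Ximena is living and takes 1/324.
Yago is living and takes 1/36.
Teodoro is living and takes 1/36.
Ursula predeceased; the 1/12 allotted to Ursula's branch passes to Ursula's issue by representation.
The 1/12 is divided into 3 equal shares of 1/36 among Nieves, Fernando, Lucia.
Nieves is living and takes 1/36.
Fernando is living and takes 1/36.
Lucia is living and takes 1/36.

Beatriz 1/324; Diego 1/12; Elena 1/12; Fernando 1/36; Ines 1/108; Lucia 1/36; Nieves 1/36; Octavio 1/324; Pilar 1/108; Ramiro 2/3; Teodoro 1/36; Ximena 1/324; Yago 1/36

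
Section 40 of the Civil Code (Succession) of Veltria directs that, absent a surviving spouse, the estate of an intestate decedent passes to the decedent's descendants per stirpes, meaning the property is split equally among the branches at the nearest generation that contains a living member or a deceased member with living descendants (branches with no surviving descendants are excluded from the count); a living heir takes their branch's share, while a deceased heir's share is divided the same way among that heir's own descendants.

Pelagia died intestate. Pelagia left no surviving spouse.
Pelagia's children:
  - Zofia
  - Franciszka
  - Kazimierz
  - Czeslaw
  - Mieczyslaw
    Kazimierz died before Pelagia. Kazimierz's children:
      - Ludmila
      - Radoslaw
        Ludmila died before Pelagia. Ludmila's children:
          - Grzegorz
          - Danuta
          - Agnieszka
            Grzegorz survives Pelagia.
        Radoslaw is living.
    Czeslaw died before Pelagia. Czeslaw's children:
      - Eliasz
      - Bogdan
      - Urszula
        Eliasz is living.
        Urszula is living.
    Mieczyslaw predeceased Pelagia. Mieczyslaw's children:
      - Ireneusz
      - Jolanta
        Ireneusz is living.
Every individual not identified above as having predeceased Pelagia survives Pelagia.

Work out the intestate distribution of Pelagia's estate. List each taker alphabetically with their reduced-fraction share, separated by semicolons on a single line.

There is no surviving spouse, so the entire estate passes to Pelagia's descendants per stirpes.
The estate is divided into 5 equal shares of 1/5 among Zofia, Franciszka, Kazimierz, Czeslaw, Mieczyslaw.
Zofia is living and takes 1/5.
Franciszka is living and takes 1/5.
Kazimierz predeceased; the 1/5 allotted to Kazimierz's branch passes to Kazimierz's issue by representation.
The 1/5 is divided into 2 equal shares of 1/10 among Ludmila, Radoslaw.
Ludmila predeceased; the 1/10 allotted to Ludmila's branch passes to Ludmila's issue by representation.
The 1/10 is divided into 3 equal shares of 1/30 among Grzegorz, Danuta, Agnieszka.
Grzegorz is living and takes 1/30.
Danuta is living and takes 1/30.
Agnieszka is living and takes 1/30.
Radoslaw is living and takes 1/10.
Czeslaw predeceased; the 1/5 allotted to Czeslaw's branch passes to Czeslaw's issue by representation.
The 1/5 is divided into 3 equal shares of 1/15 among Eliasz, Bogdan, Urszula.
Eliasz is living and takes 1/15.
Bogdan is living and takes 1/15.
Urszula is living and takes 1/15.
Mieczyslaw predeceased; the 1/5 allotted to Mieczyslaw's branch passes to Mieczyslaw's issue by representation.
The 1/5 is divided into 2 equal shares of 1/10 among Ireneusz, Jolanta.
Ireneusz is living and takes 1/10.
Jolanta is living and takes 1/10.

Agnieszka 1/30; Bogdan 1/15; Danuta 1/30; Eliasz 1/15; Franciszka 1/5; Grzegorz 1/30; Ireneusz 1/10; Jolanta 1/10; Radoslaw 1/10; Urszula 1/15; Zofia 1/5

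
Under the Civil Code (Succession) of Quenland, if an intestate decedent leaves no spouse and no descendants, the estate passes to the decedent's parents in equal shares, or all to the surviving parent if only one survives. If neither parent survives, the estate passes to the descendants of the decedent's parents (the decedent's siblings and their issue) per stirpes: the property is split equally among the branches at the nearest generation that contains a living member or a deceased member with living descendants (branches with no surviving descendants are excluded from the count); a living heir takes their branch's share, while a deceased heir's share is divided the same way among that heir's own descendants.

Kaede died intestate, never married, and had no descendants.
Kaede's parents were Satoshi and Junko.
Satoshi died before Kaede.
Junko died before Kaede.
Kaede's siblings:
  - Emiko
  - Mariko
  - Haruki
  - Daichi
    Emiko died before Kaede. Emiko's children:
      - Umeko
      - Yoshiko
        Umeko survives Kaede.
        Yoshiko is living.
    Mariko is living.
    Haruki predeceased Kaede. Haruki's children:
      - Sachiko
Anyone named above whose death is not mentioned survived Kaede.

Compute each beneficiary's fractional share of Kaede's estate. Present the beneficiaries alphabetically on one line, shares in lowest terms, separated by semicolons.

Neither parent survives and there are no descendants, so the estate passes to Kaede's siblings and their issue per stirpes.
The estate is divided into 4 equal shares of 1/4 among Emiko, Mariko, Haruki, Daichi.
Emiko predeceased; the 1/4 allotted to Emiko's branch passes to Emiko's issue by representation.
The 1/4 is divided into 2 equal shares of 1/8 among Umeko, Yoshiko.
Umeko is living and takes 1/8.
Yoshiko is living and takes 1/8.
Mariko is living and takes 1/4.
Haruki predeceased; the 1/4 allotted to Haruki's branch passes to Haruki's issue by representation.
Sachiko is the sole taker at this level and receives the full 1/4.
Daichi is living and takes 1/4.

Daichi 1/4; Mariko 1/4; Sachiko 1/4; Umeko 1/8; Yoshiko 1/8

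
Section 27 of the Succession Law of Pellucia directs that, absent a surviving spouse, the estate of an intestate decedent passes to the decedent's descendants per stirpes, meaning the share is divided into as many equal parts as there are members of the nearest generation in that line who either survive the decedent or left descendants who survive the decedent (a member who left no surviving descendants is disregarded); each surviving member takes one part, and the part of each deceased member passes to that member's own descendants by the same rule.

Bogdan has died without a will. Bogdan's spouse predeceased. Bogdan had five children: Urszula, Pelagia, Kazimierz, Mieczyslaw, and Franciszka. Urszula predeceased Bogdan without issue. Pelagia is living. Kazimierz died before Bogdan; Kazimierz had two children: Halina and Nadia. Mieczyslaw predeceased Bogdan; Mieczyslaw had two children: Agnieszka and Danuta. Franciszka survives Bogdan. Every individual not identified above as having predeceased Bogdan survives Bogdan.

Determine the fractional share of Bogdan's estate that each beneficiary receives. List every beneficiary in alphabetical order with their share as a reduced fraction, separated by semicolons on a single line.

Agnieszka 1/8; Danuta 1/8; Franciszka 1/4; Halina 1/8; Nadia 1/8; Pelagia 1/4

There is no surviving spouse, so the entire estate passes to Bogdan's descendants per stirpes.
Urszula left no surviving issue, so that branch lapses and is disregarded.
The estate is divided into 4 equal shares of 1/4 among Pelagia, Kazimierz, Mieczyslaw, Franciszka.
Pelagia is living and takes 1/4.
Kazimierz predeceased; the 1/4 allotted to Kazimierz's branch passes to Kazimierz's issue by representation.
The 1/4 is divided into 2 equal shares of 1/8 among Halina, Nadia.
Halina is living and takes 1/8.
Nadia is living and takes 1/8.
Mieczyslaw predeceased; the 1/4 allotted to Mieczyslaw's branch passes to Mieczyslaw's issue by representation.
The 1/4 is divided into 2 equal shares of 1/8 among Agnieszka, Danuta.
Agnieszka is living and takes 1/8.
Danuta is living and takes 1/8.
Franciszka is living and takes 1/4.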